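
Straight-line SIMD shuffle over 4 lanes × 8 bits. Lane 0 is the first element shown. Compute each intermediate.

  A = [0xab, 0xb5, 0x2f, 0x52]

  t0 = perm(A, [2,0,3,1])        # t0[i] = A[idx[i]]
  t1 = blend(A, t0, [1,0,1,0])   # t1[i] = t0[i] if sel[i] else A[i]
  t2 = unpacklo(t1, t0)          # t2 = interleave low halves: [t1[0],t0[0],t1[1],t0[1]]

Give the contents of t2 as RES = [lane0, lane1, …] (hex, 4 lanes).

RES = [ 0x2f  0x2f  0xb5  0xab ]

→ t0 |2f|ab|52|b5|
→ t1 |2f|b5|52|52|
→ t2 |2f|2f|b5|ab|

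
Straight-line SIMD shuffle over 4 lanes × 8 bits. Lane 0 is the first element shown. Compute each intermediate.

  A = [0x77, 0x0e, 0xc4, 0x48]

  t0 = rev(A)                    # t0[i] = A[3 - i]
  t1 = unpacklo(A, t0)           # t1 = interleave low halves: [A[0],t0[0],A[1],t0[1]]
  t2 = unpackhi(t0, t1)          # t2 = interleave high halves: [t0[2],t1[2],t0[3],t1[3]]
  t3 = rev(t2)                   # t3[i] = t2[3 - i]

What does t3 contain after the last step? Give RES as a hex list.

→ t0 |48|c4|0e|77|
→ t1 |77|48|0e|c4|
→ t2 |0e|0e|77|c4|
→ t3 |c4|77|0e|0e|

RES = [ 0xc4  0x77  0x0e  0x0e ]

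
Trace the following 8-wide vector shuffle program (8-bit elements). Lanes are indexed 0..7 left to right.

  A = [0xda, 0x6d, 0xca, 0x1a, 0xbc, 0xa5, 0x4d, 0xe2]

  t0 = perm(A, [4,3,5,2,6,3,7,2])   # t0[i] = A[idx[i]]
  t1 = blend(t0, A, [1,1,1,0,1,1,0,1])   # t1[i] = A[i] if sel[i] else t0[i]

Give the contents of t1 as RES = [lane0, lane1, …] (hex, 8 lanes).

RES = [ 0xda  0x6d  0xca  0xca  0xbc  0xa5  0xe2  0xe2 ]

→ t0 |bc|1a|a5|ca|4d|1a|e2|ca|
→ t1 |da|6d|ca|ca|bc|a5|e2|e2|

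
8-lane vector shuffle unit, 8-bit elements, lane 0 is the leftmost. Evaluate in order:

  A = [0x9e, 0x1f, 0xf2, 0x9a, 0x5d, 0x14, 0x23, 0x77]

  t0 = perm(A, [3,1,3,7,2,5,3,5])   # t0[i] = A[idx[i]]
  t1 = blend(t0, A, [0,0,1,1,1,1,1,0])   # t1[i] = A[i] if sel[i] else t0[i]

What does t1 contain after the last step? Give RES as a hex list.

  t0: 9a 1f 9a 77 f2 14 9a 14
  t1: 9a 1f f2 9a 5d 14 23 14

RES = [0x9a, 0x1f, 0xf2, 0x9a, 0x5d, 0x14, 0x23, 0x14]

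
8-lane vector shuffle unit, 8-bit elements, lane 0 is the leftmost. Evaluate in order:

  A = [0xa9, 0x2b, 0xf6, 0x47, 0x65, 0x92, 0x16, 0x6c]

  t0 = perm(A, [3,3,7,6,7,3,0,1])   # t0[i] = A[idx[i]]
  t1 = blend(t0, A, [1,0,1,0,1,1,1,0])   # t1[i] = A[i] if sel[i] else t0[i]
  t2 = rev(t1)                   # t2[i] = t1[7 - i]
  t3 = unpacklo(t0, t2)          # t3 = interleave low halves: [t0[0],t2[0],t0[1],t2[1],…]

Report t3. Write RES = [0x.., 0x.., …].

t0 = [0x47, 0x47, 0x6c, 0x16, 0x6c, 0x47, 0xa9, 0x2b]
t1 = [0xa9, 0x47, 0xf6, 0x16, 0x65, 0x92, 0x16, 0x2b]
t2 = [0x2b, 0x16, 0x92, 0x65, 0x16, 0xf6, 0x47, 0xa9]
t3 = [0x47, 0x2b, 0x47, 0x16, 0x6c, 0x92, 0x16, 0x65]

RES = [0x47, 0x2b, 0x47, 0x16, 0x6c, 0x92, 0x16, 0x65]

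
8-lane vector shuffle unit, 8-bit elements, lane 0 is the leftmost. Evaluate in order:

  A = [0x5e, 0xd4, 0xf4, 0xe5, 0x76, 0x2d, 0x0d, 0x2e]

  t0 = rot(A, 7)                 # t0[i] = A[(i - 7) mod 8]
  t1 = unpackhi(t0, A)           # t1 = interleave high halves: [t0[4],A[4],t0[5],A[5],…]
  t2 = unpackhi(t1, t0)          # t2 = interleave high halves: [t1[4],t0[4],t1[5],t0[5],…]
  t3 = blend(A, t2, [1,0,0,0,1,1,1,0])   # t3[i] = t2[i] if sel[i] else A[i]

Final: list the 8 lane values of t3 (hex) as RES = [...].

t0 = [0xd4, 0xf4, 0xe5, 0x76, 0x2d, 0x0d, 0x2e, 0x5e]
t1 = [0x2d, 0x76, 0x0d, 0x2d, 0x2e, 0x0d, 0x5e, 0x2e]
t2 = [0x2e, 0x2d, 0x0d, 0x0d, 0x5e, 0x2e, 0x2e, 0x5e]
t3 = [0x2e, 0xd4, 0xf4, 0xe5, 0x5e, 0x2e, 0x2e, 0x2e]

RES = [ 0x2e  0xd4  0xf4  0xe5  0x5e  0x2e  0x2e  0x2e ]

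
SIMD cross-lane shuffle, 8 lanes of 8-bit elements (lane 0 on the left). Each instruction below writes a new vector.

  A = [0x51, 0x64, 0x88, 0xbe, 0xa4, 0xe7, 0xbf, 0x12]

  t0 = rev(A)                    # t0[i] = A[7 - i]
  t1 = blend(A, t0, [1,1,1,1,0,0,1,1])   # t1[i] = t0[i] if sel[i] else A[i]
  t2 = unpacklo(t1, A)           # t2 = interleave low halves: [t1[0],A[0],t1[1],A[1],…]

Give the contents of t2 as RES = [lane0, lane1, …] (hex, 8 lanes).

RES = [ 0x12  0x51  0xbf  0x64  0xe7  0x88  0xa4  0xbe ]

  t0: 12 bf e7 a4 be 88 64 51
  t1: 12 bf e7 a4 a4 e7 64 51
  t2: 12 51 bf 64 e7 88 a4 be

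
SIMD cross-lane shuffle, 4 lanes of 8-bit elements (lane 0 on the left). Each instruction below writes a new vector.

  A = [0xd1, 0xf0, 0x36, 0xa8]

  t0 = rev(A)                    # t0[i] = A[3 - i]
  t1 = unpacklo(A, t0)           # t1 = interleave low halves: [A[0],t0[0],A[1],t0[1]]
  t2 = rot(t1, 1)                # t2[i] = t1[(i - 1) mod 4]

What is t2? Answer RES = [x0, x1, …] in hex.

RES = [0x36, 0xd1, 0xa8, 0xf0]

t0 = [0xa8, 0x36, 0xf0, 0xd1]
t1 = [0xd1, 0xa8, 0xf0, 0x36]
t2 = [0x36, 0xd1, 0xa8, 0xf0]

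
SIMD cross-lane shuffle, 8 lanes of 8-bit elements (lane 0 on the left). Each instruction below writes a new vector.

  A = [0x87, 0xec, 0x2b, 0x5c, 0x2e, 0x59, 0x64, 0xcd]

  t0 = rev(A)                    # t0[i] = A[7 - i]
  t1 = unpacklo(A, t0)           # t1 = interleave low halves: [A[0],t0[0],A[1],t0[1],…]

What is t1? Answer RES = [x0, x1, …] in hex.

RES = [ 0x87  0xcd  0xec  0x64  0x2b  0x59  0x5c  0x2e ]

→ t0 |cd|64|59|2e|5c|2b|ec|87|
→ t1 |87|cd|ec|64|2b|59|5c|2e|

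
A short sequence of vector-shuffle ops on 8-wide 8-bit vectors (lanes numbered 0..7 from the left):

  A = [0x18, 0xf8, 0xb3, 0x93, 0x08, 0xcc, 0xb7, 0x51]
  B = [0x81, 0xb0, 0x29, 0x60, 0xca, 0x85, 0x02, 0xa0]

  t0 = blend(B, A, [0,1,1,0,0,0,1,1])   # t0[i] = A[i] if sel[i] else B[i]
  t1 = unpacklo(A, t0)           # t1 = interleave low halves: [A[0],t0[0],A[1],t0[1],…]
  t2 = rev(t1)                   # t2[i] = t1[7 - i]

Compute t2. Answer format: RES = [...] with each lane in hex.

t0 = [0x81, 0xf8, 0xb3, 0x60, 0xca, 0x85, 0xb7, 0x51]
t1 = [0x18, 0x81, 0xf8, 0xf8, 0xb3, 0xb3, 0x93, 0x60]
t2 = [0x60, 0x93, 0xb3, 0xb3, 0xf8, 0xf8, 0x81, 0x18]

RES = [0x60, 0x93, 0xb3, 0xb3, 0xf8, 0xf8, 0x81, 0x18]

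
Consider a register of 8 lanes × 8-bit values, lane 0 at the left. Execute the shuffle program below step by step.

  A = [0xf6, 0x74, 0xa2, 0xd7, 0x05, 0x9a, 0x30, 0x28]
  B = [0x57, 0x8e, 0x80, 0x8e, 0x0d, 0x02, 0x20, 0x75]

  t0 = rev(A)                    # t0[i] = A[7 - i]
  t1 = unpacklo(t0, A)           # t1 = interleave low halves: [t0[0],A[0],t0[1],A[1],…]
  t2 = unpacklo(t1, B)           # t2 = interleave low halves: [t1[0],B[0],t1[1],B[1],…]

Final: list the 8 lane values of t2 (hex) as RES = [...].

t0 = [0x28, 0x30, 0x9a, 0x05, 0xd7, 0xa2, 0x74, 0xf6]
t1 = [0x28, 0xf6, 0x30, 0x74, 0x9a, 0xa2, 0x05, 0xd7]
t2 = [0x28, 0x57, 0xf6, 0x8e, 0x30, 0x80, 0x74, 0x8e]

RES = [ 0x28  0x57  0xf6  0x8e  0x30  0x80  0x74  0x8e ]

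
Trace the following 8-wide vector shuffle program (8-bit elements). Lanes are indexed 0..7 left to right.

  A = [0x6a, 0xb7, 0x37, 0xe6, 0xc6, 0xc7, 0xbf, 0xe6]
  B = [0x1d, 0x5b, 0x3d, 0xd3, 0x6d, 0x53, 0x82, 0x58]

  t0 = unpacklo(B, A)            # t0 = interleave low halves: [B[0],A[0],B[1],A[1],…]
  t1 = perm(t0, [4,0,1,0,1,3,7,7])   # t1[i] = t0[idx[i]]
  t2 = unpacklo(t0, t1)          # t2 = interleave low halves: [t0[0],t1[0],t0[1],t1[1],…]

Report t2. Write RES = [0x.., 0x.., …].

  t0: 1d 6a 5b b7 3d 37 d3 e6
  t1: 3d 1d 6a 1d 6a b7 e6 e6
  t2: 1d 3d 6a 1d 5b 6a b7 1d

RES = [ 0x1d  0x3d  0x6a  0x1d  0x5b  0x6a  0xb7  0x1d ]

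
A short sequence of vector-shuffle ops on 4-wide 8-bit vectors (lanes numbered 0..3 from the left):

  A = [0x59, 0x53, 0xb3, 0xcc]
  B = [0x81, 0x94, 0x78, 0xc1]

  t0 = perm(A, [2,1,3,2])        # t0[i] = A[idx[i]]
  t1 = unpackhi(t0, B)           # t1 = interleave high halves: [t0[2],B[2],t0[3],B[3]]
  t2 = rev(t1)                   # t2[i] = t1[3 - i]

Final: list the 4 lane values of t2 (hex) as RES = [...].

RES = [0xc1, 0xb3, 0x78, 0xcc]

  t0: b3 53 cc b3
  t1: cc 78 b3 c1
  t2: c1 b3 78 cc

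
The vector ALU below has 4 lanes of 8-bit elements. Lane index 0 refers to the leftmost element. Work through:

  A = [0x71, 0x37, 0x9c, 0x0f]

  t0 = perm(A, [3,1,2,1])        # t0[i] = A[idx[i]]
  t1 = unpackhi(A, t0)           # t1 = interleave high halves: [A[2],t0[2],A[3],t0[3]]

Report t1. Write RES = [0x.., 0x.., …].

RES = [0x9c, 0x9c, 0x0f, 0x37]

t0 = [0x0f, 0x37, 0x9c, 0x37]
t1 = [0x9c, 0x9c, 0x0f, 0x37]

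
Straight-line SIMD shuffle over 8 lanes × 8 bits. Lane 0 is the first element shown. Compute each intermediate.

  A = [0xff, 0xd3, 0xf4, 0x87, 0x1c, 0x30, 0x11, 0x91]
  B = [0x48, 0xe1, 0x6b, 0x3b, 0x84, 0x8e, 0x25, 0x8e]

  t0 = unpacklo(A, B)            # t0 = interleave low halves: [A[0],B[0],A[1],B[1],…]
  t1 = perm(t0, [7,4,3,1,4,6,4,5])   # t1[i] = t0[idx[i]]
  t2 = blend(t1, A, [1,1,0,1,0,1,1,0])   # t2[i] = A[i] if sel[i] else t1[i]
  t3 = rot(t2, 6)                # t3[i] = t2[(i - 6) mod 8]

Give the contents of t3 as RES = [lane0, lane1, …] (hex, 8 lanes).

RES = [ 0xe1  0x87  0xf4  0x30  0x11  0x6b  0xff  0xd3 ]

  t0: ff 48 d3 e1 f4 6b 87 3b
  t1: 3b f4 e1 48 f4 87 f4 6b
  t2: ff d3 e1 87 f4 30 11 6b
  t3: e1 87 f4 30 11 6b ff d3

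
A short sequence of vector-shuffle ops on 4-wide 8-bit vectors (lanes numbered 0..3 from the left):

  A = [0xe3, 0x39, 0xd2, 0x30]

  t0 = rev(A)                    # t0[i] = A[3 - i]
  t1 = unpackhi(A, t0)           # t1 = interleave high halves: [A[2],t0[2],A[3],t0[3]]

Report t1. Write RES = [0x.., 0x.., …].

→ t0 |30|d2|39|e3|
→ t1 |d2|39|30|e3|

RES = [0xd2, 0x39, 0x30, 0xe3]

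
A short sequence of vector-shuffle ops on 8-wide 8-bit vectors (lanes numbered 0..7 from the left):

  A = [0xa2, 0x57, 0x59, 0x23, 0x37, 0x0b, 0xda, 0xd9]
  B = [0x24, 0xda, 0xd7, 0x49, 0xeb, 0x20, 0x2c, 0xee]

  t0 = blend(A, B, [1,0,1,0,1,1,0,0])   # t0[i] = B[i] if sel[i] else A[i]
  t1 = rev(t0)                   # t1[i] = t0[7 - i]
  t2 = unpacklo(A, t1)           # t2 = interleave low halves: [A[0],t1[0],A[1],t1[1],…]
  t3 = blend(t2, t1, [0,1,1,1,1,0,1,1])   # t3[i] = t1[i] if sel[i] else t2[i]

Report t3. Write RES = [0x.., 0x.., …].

  t0: 24 57 d7 23 eb 20 da d9
  t1: d9 da 20 eb 23 d7 57 24
  t2: a2 d9 57 da 59 20 23 eb
  t3: a2 da 20 eb 23 20 57 24

RES = [0xa2, 0xda, 0x20, 0xeb, 0x23, 0x20, 0x57, 0x24]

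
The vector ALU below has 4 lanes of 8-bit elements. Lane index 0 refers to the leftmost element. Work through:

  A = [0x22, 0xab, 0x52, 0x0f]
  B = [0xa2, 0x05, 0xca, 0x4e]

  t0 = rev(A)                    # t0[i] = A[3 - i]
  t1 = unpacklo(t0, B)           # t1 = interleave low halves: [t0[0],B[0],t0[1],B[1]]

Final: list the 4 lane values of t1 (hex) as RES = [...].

RES = [0x0f, 0xa2, 0x52, 0x05]

t0 = [0x0f, 0x52, 0xab, 0x22]
t1 = [0x0f, 0xa2, 0x52, 0x05]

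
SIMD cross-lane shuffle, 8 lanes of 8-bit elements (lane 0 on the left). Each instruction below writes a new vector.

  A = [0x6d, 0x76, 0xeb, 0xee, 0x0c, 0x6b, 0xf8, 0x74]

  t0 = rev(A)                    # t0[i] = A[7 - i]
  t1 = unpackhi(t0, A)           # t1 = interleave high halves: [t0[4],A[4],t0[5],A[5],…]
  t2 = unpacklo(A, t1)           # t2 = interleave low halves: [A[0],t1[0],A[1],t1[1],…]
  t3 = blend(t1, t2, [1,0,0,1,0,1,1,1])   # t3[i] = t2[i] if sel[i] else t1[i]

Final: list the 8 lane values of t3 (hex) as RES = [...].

RES = [0x6d, 0x0c, 0xeb, 0x0c, 0x76, 0xeb, 0xee, 0x6b]

t0 = [0x74, 0xf8, 0x6b, 0x0c, 0xee, 0xeb, 0x76, 0x6d]
t1 = [0xee, 0x0c, 0xeb, 0x6b, 0x76, 0xf8, 0x6d, 0x74]
t2 = [0x6d, 0xee, 0x76, 0x0c, 0xeb, 0xeb, 0xee, 0x6b]
t3 = [0x6d, 0x0c, 0xeb, 0x0c, 0x76, 0xeb, 0xee, 0x6b]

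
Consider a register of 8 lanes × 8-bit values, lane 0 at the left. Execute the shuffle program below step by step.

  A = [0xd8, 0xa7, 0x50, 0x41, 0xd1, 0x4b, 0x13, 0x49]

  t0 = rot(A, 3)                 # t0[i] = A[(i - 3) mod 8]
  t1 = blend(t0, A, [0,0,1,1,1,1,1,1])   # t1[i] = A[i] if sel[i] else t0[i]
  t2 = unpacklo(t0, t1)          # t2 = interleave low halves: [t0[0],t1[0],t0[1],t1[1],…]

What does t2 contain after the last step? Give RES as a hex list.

→ t0 |4b|13|49|d8|a7|50|41|d1|
→ t1 |4b|13|50|41|d1|4b|13|49|
→ t2 |4b|4b|13|13|49|50|d8|41|

RES = [0x4b, 0x4b, 0x13, 0x13, 0x49, 0x50, 0xd8, 0x41]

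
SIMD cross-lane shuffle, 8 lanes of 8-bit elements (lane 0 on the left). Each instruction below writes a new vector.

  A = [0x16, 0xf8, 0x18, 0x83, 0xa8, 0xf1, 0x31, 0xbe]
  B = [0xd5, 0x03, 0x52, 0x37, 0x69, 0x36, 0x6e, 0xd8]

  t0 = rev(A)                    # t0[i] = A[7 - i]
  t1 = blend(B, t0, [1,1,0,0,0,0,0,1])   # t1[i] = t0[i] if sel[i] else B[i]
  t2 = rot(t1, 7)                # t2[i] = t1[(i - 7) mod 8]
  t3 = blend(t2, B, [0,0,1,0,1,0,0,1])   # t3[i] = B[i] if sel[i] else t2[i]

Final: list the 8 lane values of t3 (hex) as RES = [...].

RES = [ 0x31  0x52  0x52  0x69  0x69  0x6e  0x16  0xd8 ]

→ t0 |be|31|f1|a8|83|18|f8|16|
→ t1 |be|31|52|37|69|36|6e|16|
→ t2 |31|52|37|69|36|6e|16|be|
→ t3 |31|52|52|69|69|6e|16|d8|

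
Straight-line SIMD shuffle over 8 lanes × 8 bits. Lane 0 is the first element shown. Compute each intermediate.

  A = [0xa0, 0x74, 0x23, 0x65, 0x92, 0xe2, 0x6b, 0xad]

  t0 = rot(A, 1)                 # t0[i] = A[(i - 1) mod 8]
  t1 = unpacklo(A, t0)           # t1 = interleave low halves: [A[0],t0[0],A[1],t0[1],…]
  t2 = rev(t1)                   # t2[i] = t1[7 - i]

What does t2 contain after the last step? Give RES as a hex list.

t0 = [0xad, 0xa0, 0x74, 0x23, 0x65, 0x92, 0xe2, 0x6b]
t1 = [0xa0, 0xad, 0x74, 0xa0, 0x23, 0x74, 0x65, 0x23]
t2 = [0x23, 0x65, 0x74, 0x23, 0xa0, 0x74, 0xad, 0xa0]

RES = [ 0x23  0x65  0x74  0x23  0xa0  0x74  0xad  0xa0 ]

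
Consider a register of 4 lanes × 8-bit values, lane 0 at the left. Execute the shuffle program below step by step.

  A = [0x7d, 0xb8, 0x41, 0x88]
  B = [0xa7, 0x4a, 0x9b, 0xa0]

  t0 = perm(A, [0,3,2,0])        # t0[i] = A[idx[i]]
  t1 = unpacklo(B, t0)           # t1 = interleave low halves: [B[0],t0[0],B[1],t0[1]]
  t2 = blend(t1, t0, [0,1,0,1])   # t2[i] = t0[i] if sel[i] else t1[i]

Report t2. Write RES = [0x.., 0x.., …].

RES = [ 0xa7  0x88  0x4a  0x7d ]

→ t0 |7d|88|41|7d|
→ t1 |a7|7d|4a|88|
→ t2 |a7|88|4a|7d|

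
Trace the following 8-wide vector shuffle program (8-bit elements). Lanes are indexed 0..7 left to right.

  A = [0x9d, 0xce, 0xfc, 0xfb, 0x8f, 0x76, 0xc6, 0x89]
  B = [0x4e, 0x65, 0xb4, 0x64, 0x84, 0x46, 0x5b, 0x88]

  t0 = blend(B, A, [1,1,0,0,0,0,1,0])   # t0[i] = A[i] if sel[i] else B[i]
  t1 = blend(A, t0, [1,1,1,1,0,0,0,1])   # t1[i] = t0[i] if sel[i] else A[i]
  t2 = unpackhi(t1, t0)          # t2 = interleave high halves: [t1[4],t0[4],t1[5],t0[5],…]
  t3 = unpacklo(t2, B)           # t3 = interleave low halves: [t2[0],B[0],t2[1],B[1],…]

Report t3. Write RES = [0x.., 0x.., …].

RES = [ 0x8f  0x4e  0x84  0x65  0x76  0xb4  0x46  0x64 ]

t0 = [0x9d, 0xce, 0xb4, 0x64, 0x84, 0x46, 0xc6, 0x88]
t1 = [0x9d, 0xce, 0xb4, 0x64, 0x8f, 0x76, 0xc6, 0x88]
t2 = [0x8f, 0x84, 0x76, 0x46, 0xc6, 0xc6, 0x88, 0x88]
t3 = [0x8f, 0x4e, 0x84, 0x65, 0x76, 0xb4, 0x46, 0x64]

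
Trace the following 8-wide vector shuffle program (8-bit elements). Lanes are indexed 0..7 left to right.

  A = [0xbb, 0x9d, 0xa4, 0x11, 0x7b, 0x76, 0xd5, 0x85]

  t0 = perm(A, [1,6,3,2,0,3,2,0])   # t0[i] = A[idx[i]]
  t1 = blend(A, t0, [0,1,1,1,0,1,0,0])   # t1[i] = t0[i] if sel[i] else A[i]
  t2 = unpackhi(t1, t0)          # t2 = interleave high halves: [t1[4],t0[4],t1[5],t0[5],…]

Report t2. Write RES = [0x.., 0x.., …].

RES = [ 0x7b  0xbb  0x11  0x11  0xd5  0xa4  0x85  0xbb ]

→ t0 |9d|d5|11|a4|bb|11|a4|bb|
→ t1 |bb|d5|11|a4|7b|11|d5|85|
→ t2 |7b|bb|11|11|d5|a4|85|bb|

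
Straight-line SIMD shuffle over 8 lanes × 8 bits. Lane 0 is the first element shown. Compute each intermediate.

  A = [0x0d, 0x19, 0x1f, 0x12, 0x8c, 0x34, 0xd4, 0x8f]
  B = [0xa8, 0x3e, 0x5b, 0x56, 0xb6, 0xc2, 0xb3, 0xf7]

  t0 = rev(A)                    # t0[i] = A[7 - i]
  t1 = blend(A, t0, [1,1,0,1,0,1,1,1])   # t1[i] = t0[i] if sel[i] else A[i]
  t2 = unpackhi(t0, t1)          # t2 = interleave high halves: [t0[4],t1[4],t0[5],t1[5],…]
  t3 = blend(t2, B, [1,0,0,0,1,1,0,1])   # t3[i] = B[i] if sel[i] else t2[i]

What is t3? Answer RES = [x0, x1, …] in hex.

→ t0 |8f|d4|34|8c|12|1f|19|0d|
→ t1 |8f|d4|1f|8c|8c|1f|19|0d|
→ t2 |12|8c|1f|1f|19|19|0d|0d|
→ t3 |a8|8c|1f|1f|b6|c2|0d|f7|

RES = [ 0xa8  0x8c  0x1f  0x1f  0xb6  0xc2  0x0d  0xf7 ]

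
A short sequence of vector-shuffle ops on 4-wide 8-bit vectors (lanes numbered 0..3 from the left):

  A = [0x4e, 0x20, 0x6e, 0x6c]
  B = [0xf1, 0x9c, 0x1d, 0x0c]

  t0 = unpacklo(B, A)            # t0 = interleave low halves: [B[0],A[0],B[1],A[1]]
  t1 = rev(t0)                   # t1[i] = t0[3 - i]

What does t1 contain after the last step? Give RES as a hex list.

  t0: f1 4e 9c 20
  t1: 20 9c 4e f1

RES = [0x20, 0x9c, 0x4e, 0xf1]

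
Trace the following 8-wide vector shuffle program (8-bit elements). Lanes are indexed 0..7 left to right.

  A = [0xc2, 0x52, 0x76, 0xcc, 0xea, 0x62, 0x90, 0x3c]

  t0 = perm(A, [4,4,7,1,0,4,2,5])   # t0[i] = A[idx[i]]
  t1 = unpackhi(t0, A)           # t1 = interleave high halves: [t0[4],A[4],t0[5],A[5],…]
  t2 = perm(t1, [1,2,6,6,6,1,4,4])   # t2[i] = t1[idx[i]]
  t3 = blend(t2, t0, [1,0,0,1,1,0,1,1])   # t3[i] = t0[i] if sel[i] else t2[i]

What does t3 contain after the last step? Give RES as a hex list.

→ t0 |ea|ea|3c|52|c2|ea|76|62|
→ t1 |c2|ea|ea|62|76|90|62|3c|
→ t2 |ea|ea|62|62|62|ea|76|76|
→ t3 |ea|ea|62|52|c2|ea|76|62|

RES = [ 0xea  0xea  0x62  0x52  0xc2  0xea  0x76  0x62 ]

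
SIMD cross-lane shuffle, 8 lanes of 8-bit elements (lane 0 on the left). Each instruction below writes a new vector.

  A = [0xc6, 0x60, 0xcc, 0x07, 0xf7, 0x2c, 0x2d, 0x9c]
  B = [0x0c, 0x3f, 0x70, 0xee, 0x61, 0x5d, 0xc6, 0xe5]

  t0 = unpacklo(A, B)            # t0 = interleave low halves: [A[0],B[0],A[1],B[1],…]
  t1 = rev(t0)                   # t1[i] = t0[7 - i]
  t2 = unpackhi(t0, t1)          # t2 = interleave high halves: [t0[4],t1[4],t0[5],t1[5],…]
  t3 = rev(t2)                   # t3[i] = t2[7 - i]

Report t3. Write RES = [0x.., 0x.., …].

→ t0 |c6|0c|60|3f|cc|70|07|ee|
→ t1 |ee|07|70|cc|3f|60|0c|c6|
→ t2 |cc|3f|70|60|07|0c|ee|c6|
→ t3 |c6|ee|0c|07|60|70|3f|cc|

RES = [0xc6, 0xee, 0x0c, 0x07, 0x60, 0x70, 0x3f, 0xcc]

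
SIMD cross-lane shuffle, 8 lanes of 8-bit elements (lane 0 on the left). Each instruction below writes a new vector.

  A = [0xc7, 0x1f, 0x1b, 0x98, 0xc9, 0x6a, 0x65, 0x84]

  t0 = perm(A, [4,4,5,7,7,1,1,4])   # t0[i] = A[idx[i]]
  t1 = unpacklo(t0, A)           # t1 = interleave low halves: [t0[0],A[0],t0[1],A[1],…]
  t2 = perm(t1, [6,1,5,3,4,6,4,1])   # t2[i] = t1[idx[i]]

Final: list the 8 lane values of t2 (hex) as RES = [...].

t0 = [0xc9, 0xc9, 0x6a, 0x84, 0x84, 0x1f, 0x1f, 0xc9]
t1 = [0xc9, 0xc7, 0xc9, 0x1f, 0x6a, 0x1b, 0x84, 0x98]
t2 = [0x84, 0xc7, 0x1b, 0x1f, 0x6a, 0x84, 0x6a, 0xc7]

RES = [0x84, 0xc7, 0x1b, 0x1f, 0x6a, 0x84, 0x6a, 0xc7]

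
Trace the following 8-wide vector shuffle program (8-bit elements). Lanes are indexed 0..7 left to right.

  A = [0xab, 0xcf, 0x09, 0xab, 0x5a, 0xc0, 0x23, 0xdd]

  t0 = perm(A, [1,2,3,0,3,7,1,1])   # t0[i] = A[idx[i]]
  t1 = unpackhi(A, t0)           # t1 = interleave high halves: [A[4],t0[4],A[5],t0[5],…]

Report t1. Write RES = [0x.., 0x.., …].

RES = [ 0x5a  0xab  0xc0  0xdd  0x23  0xcf  0xdd  0xcf ]

→ t0 |cf|09|ab|ab|ab|dd|cf|cf|
→ t1 |5a|ab|c0|dd|23|cf|dd|cf|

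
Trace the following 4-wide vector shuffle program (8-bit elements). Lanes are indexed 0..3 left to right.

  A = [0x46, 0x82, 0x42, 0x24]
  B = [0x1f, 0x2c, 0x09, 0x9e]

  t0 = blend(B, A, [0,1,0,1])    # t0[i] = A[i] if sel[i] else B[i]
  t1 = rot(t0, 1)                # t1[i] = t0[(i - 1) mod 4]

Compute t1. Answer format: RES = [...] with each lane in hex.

RES = [0x24, 0x1f, 0x82, 0x09]

  t0: 1f 82 09 24
  t1: 24 1f 82 09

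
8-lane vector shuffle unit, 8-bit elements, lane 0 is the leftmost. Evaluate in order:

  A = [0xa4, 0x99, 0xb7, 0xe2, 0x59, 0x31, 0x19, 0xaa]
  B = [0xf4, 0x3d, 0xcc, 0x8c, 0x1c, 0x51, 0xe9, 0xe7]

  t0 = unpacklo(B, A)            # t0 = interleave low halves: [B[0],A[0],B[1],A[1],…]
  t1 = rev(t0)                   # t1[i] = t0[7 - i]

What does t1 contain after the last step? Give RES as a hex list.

→ t0 |f4|a4|3d|99|cc|b7|8c|e2|
→ t1 |e2|8c|b7|cc|99|3d|a4|f4|

RES = [ 0xe2  0x8c  0xb7  0xcc  0x99  0x3d  0xa4  0xf4 ]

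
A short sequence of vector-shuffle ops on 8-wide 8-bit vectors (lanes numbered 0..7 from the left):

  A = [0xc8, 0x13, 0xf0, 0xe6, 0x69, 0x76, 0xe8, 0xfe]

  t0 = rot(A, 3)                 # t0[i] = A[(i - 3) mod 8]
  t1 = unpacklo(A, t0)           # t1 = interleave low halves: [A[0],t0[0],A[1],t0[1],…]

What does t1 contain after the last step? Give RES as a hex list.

t0 = [0x76, 0xe8, 0xfe, 0xc8, 0x13, 0xf0, 0xe6, 0x69]
t1 = [0xc8, 0x76, 0x13, 0xe8, 0xf0, 0xfe, 0xe6, 0xc8]

RES = [ 0xc8  0x76  0x13  0xe8  0xf0  0xfe  0xe6  0xc8 ]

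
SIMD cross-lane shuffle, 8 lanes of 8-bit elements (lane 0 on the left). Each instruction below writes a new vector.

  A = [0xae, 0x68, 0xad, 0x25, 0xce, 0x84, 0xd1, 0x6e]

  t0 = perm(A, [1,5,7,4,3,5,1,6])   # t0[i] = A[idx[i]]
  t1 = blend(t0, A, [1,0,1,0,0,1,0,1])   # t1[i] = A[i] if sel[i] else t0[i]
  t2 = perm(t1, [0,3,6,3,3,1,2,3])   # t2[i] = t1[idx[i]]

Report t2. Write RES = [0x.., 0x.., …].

RES = [ 0xae  0xce  0x68  0xce  0xce  0x84  0xad  0xce ]

t0 = [0x68, 0x84, 0x6e, 0xce, 0x25, 0x84, 0x68, 0xd1]
t1 = [0xae, 0x84, 0xad, 0xce, 0x25, 0x84, 0x68, 0x6e]
t2 = [0xae, 0xce, 0x68, 0xce, 0xce, 0x84, 0xad, 0xce]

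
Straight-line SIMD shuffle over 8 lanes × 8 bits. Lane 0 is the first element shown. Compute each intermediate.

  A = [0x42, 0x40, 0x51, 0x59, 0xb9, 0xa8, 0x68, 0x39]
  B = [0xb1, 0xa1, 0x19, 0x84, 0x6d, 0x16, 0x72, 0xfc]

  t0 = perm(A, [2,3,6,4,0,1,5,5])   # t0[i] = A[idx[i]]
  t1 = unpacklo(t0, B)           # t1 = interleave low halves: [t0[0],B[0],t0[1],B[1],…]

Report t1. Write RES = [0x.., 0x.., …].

t0 = [0x51, 0x59, 0x68, 0xb9, 0x42, 0x40, 0xa8, 0xa8]
t1 = [0x51, 0xb1, 0x59, 0xa1, 0x68, 0x19, 0xb9, 0x84]

RES = [0x51, 0xb1, 0x59, 0xa1, 0x68, 0x19, 0xb9, 0x84]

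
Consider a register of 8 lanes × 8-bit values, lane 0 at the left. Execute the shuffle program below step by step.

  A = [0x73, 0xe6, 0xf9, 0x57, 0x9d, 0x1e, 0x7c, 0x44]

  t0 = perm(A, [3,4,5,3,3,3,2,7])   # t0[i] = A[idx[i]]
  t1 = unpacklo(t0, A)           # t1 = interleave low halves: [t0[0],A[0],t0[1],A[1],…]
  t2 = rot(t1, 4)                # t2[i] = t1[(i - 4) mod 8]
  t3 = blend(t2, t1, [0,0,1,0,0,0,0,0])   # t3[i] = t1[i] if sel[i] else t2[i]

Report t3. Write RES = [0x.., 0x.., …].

RES = [0x1e, 0xf9, 0x9d, 0x57, 0x57, 0x73, 0x9d, 0xe6]

  t0: 57 9d 1e 57 57 57 f9 44
  t1: 57 73 9d e6 1e f9 57 57
  t2: 1e f9 57 57 57 73 9d e6
  t3: 1e f9 9d 57 57 73 9d e6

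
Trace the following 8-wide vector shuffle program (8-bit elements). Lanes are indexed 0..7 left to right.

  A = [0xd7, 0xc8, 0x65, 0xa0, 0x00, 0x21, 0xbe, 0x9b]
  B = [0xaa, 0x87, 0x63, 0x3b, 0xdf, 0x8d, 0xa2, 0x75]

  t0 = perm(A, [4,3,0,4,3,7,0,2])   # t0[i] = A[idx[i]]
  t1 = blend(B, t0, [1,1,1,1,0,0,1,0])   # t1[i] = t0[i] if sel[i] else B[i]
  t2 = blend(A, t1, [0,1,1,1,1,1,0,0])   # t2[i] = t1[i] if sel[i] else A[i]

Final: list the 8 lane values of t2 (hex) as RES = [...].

t0 = [0x00, 0xa0, 0xd7, 0x00, 0xa0, 0x9b, 0xd7, 0x65]
t1 = [0x00, 0xa0, 0xd7, 0x00, 0xdf, 0x8d, 0xd7, 0x75]
t2 = [0xd7, 0xa0, 0xd7, 0x00, 0xdf, 0x8d, 0xbe, 0x9b]

RES = [0xd7, 0xa0, 0xd7, 0x00, 0xdf, 0x8d, 0xbe, 0x9b]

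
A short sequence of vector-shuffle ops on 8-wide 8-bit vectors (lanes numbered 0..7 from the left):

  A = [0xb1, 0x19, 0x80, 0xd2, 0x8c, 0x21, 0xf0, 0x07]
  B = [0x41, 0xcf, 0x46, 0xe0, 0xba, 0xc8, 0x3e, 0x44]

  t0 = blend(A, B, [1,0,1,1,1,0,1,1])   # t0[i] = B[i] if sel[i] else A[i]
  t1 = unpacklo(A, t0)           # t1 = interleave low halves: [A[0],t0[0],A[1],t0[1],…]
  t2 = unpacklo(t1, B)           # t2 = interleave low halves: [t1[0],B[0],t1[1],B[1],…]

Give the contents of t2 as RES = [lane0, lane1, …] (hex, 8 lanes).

RES = [0xb1, 0x41, 0x41, 0xcf, 0x19, 0x46, 0x19, 0xe0]

t0 = [0x41, 0x19, 0x46, 0xe0, 0xba, 0x21, 0x3e, 0x44]
t1 = [0xb1, 0x41, 0x19, 0x19, 0x80, 0x46, 0xd2, 0xe0]
t2 = [0xb1, 0x41, 0x41, 0xcf, 0x19, 0x46, 0x19, 0xe0]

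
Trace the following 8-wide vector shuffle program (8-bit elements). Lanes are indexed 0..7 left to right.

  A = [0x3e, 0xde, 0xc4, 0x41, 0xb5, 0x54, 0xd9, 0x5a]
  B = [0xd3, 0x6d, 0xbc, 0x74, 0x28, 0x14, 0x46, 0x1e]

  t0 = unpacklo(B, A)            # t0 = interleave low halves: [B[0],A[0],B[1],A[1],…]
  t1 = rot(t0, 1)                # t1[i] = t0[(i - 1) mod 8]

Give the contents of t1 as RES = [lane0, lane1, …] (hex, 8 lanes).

t0 = [0xd3, 0x3e, 0x6d, 0xde, 0xbc, 0xc4, 0x74, 0x41]
t1 = [0x41, 0xd3, 0x3e, 0x6d, 0xde, 0xbc, 0xc4, 0x74]

RES = [ 0x41  0xd3  0x3e  0x6d  0xde  0xbc  0xc4  0x74 ]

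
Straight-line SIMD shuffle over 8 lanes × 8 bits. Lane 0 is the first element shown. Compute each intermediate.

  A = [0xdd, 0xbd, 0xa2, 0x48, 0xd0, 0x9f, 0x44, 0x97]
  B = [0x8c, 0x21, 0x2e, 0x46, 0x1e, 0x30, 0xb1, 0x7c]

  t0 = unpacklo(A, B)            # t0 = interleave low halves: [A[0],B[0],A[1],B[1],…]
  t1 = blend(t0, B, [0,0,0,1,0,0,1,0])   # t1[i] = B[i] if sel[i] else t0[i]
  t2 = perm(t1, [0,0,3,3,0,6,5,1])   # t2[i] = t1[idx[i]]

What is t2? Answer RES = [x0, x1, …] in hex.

t0 = [0xdd, 0x8c, 0xbd, 0x21, 0xa2, 0x2e, 0x48, 0x46]
t1 = [0xdd, 0x8c, 0xbd, 0x46, 0xa2, 0x2e, 0xb1, 0x46]
t2 = [0xdd, 0xdd, 0x46, 0x46, 0xdd, 0xb1, 0x2e, 0x8c]

RES = [ 0xdd  0xdd  0x46  0x46  0xdd  0xb1  0x2e  0x8c ]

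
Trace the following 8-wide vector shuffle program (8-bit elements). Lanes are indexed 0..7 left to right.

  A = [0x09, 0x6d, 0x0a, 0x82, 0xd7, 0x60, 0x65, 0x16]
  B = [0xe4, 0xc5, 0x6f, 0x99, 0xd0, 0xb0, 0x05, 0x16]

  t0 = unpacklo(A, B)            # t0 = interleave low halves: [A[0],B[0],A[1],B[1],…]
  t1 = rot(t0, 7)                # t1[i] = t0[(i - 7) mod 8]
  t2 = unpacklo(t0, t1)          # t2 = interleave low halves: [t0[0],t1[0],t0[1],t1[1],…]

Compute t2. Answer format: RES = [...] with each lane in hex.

  t0: 09 e4 6d c5 0a 6f 82 99
  t1: e4 6d c5 0a 6f 82 99 09
  t2: 09 e4 e4 6d 6d c5 c5 0a

RES = [ 0x09  0xe4  0xe4  0x6d  0x6d  0xc5  0xc5  0x0a ]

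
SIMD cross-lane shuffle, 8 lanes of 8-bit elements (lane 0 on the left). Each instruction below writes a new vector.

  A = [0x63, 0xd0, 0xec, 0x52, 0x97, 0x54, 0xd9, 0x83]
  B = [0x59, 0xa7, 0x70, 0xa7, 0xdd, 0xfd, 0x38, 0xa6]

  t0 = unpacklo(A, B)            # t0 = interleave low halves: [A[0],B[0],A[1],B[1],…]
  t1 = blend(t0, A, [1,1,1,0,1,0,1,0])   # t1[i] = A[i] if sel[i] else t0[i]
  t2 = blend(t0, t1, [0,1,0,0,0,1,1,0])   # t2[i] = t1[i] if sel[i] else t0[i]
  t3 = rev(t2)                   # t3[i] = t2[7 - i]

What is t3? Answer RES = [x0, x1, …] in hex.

t0 = [0x63, 0x59, 0xd0, 0xa7, 0xec, 0x70, 0x52, 0xa7]
t1 = [0x63, 0xd0, 0xec, 0xa7, 0x97, 0x70, 0xd9, 0xa7]
t2 = [0x63, 0xd0, 0xd0, 0xa7, 0xec, 0x70, 0xd9, 0xa7]
t3 = [0xa7, 0xd9, 0x70, 0xec, 0xa7, 0xd0, 0xd0, 0x63]

RES = [0xa7, 0xd9, 0x70, 0xec, 0xa7, 0xd0, 0xd0, 0x63]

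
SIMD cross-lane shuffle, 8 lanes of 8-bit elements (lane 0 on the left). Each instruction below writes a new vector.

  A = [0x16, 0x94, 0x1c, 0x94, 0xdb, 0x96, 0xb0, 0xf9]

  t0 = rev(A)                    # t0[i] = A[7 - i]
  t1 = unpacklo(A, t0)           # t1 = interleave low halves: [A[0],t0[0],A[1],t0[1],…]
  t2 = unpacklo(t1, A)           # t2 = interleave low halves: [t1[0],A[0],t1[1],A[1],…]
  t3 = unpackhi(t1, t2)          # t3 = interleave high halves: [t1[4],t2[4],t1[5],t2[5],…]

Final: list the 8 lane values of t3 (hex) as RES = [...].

→ t0 |f9|b0|96|db|94|1c|94|16|
→ t1 |16|f9|94|b0|1c|96|94|db|
→ t2 |16|16|f9|94|94|1c|b0|94|
→ t3 |1c|94|96|1c|94|b0|db|94|

RES = [ 0x1c  0x94  0x96  0x1c  0x94  0xb0  0xdb  0x94 ]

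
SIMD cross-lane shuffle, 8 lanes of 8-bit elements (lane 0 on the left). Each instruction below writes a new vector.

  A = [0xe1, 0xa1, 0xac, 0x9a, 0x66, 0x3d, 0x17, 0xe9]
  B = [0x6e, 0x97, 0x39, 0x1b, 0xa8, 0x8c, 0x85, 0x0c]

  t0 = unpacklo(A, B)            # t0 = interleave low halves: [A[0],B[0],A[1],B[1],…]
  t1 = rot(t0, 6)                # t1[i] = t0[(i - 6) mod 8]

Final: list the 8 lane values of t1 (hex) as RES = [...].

  t0: e1 6e a1 97 ac 39 9a 1b
  t1: a1 97 ac 39 9a 1b e1 6e

RES = [0xa1, 0x97, 0xac, 0x39, 0x9a, 0x1b, 0xe1, 0x6e]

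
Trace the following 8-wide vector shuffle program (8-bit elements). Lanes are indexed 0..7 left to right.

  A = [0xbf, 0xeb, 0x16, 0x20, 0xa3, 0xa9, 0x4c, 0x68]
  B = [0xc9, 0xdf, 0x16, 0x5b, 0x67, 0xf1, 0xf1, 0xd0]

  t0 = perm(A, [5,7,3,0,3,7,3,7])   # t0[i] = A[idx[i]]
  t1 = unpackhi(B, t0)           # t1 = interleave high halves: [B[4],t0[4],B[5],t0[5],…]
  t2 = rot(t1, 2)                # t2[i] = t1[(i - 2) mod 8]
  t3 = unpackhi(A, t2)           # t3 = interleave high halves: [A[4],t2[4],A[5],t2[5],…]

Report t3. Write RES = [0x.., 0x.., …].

RES = [0xa3, 0xf1, 0xa9, 0x68, 0x4c, 0xf1, 0x68, 0x20]

t0 = [0xa9, 0x68, 0x20, 0xbf, 0x20, 0x68, 0x20, 0x68]
t1 = [0x67, 0x20, 0xf1, 0x68, 0xf1, 0x20, 0xd0, 0x68]
t2 = [0xd0, 0x68, 0x67, 0x20, 0xf1, 0x68, 0xf1, 0x20]
t3 = [0xa3, 0xf1, 0xa9, 0x68, 0x4c, 0xf1, 0x68, 0x20]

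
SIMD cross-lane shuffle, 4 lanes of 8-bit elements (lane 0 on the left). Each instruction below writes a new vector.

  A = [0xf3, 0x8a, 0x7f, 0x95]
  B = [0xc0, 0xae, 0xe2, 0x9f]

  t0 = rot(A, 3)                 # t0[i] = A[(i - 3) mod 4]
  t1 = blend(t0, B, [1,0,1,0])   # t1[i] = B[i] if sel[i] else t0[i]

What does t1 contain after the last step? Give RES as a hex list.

RES = [ 0xc0  0x7f  0xe2  0xf3 ]

  t0: 8a 7f 95 f3
  t1: c0 7f e2 f3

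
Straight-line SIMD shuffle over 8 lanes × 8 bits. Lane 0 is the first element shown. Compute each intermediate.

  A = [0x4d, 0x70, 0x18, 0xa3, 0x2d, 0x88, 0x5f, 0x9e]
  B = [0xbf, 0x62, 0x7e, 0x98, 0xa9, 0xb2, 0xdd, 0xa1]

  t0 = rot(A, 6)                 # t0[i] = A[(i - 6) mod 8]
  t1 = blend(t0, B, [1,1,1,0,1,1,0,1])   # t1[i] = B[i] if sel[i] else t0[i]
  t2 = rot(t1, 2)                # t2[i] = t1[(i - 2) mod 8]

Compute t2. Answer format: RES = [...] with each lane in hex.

RES = [0x4d, 0xa1, 0xbf, 0x62, 0x7e, 0x88, 0xa9, 0xb2]

→ t0 |18|a3|2d|88|5f|9e|4d|70|
→ t1 |bf|62|7e|88|a9|b2|4d|a1|
→ t2 |4d|a1|bf|62|7e|88|a9|b2|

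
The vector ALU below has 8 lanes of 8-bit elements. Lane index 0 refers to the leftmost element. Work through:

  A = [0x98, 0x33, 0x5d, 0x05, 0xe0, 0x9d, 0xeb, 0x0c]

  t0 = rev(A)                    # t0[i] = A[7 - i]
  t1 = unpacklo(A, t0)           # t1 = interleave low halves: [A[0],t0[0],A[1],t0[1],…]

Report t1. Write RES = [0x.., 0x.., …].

RES = [0x98, 0x0c, 0x33, 0xeb, 0x5d, 0x9d, 0x05, 0xe0]

t0 = [0x0c, 0xeb, 0x9d, 0xe0, 0x05, 0x5d, 0x33, 0x98]
t1 = [0x98, 0x0c, 0x33, 0xeb, 0x5d, 0x9d, 0x05, 0xe0]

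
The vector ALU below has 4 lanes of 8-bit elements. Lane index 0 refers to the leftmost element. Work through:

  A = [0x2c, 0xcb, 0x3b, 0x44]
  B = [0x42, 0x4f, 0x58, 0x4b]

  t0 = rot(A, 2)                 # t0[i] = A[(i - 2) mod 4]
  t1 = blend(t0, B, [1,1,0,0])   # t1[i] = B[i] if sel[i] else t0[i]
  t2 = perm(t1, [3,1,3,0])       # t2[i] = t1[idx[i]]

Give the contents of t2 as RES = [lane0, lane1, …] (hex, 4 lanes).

→ t0 |3b|44|2c|cb|
→ t1 |42|4f|2c|cb|
→ t2 |cb|4f|cb|42|

RES = [ 0xcb  0x4f  0xcb  0x42 ]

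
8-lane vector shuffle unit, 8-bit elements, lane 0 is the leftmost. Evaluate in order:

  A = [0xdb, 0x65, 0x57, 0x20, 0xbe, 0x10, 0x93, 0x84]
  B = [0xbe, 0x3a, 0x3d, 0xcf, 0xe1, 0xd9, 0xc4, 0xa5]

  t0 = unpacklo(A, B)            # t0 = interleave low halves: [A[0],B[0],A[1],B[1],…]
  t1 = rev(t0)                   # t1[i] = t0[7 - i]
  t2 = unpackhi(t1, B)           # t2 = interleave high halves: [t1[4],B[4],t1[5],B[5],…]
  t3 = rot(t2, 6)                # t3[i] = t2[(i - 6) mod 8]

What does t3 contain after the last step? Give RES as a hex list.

RES = [0x65, 0xd9, 0xbe, 0xc4, 0xdb, 0xa5, 0x3a, 0xe1]

  t0: db be 65 3a 57 3d 20 cf
  t1: cf 20 3d 57 3a 65 be db
  t2: 3a e1 65 d9 be c4 db a5
  t3: 65 d9 be c4 db a5 3a e1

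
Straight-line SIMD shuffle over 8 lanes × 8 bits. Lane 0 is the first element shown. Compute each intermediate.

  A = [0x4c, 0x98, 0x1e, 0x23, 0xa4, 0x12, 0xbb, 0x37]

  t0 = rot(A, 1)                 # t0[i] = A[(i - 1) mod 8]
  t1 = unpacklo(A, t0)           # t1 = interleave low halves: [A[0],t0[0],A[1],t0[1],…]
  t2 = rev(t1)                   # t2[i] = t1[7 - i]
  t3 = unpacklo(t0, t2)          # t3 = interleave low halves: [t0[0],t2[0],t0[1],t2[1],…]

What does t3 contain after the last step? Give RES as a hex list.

RES = [0x37, 0x1e, 0x4c, 0x23, 0x98, 0x98, 0x1e, 0x1e]

→ t0 |37|4c|98|1e|23|a4|12|bb|
→ t1 |4c|37|98|4c|1e|98|23|1e|
→ t2 |1e|23|98|1e|4c|98|37|4c|
→ t3 |37|1e|4c|23|98|98|1e|1e|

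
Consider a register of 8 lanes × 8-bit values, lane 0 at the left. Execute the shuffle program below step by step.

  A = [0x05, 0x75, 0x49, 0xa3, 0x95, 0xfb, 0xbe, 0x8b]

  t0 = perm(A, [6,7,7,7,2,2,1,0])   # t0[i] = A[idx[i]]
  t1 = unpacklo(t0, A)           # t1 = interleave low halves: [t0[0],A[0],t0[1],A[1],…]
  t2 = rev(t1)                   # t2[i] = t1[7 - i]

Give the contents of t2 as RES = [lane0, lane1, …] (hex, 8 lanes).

RES = [0xa3, 0x8b, 0x49, 0x8b, 0x75, 0x8b, 0x05, 0xbe]

  t0: be 8b 8b 8b 49 49 75 05
  t1: be 05 8b 75 8b 49 8b a3
  t2: a3 8b 49 8b 75 8b 05 be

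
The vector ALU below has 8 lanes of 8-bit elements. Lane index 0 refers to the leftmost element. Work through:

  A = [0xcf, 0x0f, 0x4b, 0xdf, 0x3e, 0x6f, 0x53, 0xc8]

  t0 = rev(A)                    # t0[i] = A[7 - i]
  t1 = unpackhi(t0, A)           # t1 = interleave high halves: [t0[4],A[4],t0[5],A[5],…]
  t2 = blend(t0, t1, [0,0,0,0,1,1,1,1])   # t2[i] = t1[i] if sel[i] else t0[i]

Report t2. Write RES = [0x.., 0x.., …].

t0 = [0xc8, 0x53, 0x6f, 0x3e, 0xdf, 0x4b, 0x0f, 0xcf]
t1 = [0xdf, 0x3e, 0x4b, 0x6f, 0x0f, 0x53, 0xcf, 0xc8]
t2 = [0xc8, 0x53, 0x6f, 0x3e, 0x0f, 0x53, 0xcf, 0xc8]

RES = [0xc8, 0x53, 0x6f, 0x3e, 0x0f, 0x53, 0xcf, 0xc8]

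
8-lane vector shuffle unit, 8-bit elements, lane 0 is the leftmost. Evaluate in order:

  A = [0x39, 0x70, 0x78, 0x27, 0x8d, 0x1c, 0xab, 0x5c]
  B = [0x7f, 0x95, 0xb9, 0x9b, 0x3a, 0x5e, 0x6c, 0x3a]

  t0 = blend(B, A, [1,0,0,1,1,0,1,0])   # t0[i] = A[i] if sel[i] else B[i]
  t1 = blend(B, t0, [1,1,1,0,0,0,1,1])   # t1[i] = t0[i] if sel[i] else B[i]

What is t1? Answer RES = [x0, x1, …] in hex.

RES = [ 0x39  0x95  0xb9  0x9b  0x3a  0x5e  0xab  0x3a ]

  t0: 39 95 b9 27 8d 5e ab 3a
  t1: 39 95 b9 9b 3a 5e ab 3a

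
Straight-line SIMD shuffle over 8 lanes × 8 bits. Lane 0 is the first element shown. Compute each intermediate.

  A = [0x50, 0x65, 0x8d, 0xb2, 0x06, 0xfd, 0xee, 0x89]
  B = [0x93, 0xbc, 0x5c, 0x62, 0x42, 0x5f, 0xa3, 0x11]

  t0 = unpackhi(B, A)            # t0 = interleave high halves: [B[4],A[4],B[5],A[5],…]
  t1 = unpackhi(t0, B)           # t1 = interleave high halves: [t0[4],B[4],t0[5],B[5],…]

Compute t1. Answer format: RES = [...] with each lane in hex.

RES = [0xa3, 0x42, 0xee, 0x5f, 0x11, 0xa3, 0x89, 0x11]

→ t0 |42|06|5f|fd|a3|ee|11|89|
→ t1 |a3|42|ee|5f|11|a3|89|11|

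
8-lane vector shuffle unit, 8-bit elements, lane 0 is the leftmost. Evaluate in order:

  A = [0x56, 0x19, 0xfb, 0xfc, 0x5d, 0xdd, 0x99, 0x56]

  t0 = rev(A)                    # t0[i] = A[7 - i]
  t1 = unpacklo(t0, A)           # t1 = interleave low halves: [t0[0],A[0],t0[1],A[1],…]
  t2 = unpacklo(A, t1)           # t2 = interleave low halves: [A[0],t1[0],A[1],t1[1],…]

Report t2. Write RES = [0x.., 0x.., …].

RES = [0x56, 0x56, 0x19, 0x56, 0xfb, 0x99, 0xfc, 0x19]

t0 = [0x56, 0x99, 0xdd, 0x5d, 0xfc, 0xfb, 0x19, 0x56]
t1 = [0x56, 0x56, 0x99, 0x19, 0xdd, 0xfb, 0x5d, 0xfc]
t2 = [0x56, 0x56, 0x19, 0x56, 0xfb, 0x99, 0xfc, 0x19]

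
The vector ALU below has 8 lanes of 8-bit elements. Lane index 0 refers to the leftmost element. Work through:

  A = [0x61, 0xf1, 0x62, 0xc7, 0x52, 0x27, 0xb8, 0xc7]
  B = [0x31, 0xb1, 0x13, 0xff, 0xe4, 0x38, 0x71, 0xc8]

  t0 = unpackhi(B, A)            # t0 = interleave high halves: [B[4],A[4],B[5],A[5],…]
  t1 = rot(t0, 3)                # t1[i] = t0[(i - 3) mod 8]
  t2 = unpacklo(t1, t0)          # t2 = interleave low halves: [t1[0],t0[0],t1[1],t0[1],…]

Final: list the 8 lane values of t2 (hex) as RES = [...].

RES = [ 0xb8  0xe4  0xc8  0x52  0xc7  0x38  0xe4  0x27 ]

t0 = [0xe4, 0x52, 0x38, 0x27, 0x71, 0xb8, 0xc8, 0xc7]
t1 = [0xb8, 0xc8, 0xc7, 0xe4, 0x52, 0x38, 0x27, 0x71]
t2 = [0xb8, 0xe4, 0xc8, 0x52, 0xc7, 0x38, 0xe4, 0x27]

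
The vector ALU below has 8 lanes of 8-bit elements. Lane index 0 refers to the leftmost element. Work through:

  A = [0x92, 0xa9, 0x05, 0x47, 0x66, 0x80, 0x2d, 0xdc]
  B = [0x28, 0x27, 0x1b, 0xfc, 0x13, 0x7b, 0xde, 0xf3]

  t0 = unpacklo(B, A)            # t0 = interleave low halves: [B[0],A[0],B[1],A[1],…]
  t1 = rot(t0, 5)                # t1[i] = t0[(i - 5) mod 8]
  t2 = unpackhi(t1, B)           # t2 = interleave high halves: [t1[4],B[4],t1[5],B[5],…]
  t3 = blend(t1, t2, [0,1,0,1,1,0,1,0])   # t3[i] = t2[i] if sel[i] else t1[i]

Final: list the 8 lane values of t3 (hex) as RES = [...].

→ t0 |28|92|27|a9|1b|05|fc|47|
→ t1 |a9|1b|05|fc|47|28|92|27|
→ t2 |47|13|28|7b|92|de|27|f3|
→ t3 |a9|13|05|7b|92|28|27|27|

RES = [ 0xa9  0x13  0x05  0x7b  0x92  0x28  0x27  0x27 ]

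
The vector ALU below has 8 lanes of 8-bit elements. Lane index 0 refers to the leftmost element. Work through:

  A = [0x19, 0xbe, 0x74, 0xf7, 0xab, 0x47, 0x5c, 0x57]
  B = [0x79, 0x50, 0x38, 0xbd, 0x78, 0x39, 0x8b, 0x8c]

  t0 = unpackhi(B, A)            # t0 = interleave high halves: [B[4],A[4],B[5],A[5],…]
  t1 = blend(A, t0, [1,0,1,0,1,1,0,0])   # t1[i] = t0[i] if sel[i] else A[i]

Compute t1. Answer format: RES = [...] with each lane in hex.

→ t0 |78|ab|39|47|8b|5c|8c|57|
→ t1 |78|be|39|f7|8b|5c|5c|57|

RES = [0x78, 0xbe, 0x39, 0xf7, 0x8b, 0x5c, 0x5c, 0x57]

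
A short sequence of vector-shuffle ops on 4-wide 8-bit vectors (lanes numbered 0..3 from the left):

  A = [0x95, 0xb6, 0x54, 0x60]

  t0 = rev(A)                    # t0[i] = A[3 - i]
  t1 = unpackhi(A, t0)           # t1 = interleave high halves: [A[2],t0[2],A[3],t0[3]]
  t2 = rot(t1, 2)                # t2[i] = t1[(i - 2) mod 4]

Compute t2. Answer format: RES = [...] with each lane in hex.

  t0: 60 54 b6 95
  t1: 54 b6 60 95
  t2: 60 95 54 b6

RES = [ 0x60  0x95  0x54  0xb6 ]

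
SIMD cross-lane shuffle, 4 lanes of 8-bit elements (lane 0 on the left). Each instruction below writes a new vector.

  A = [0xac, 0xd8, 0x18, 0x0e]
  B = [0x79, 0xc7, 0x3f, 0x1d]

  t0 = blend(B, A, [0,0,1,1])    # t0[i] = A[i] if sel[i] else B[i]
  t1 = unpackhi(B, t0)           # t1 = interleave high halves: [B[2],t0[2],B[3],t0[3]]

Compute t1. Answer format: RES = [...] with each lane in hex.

RES = [0x3f, 0x18, 0x1d, 0x0e]

→ t0 |79|c7|18|0e|
→ t1 |3f|18|1d|0e|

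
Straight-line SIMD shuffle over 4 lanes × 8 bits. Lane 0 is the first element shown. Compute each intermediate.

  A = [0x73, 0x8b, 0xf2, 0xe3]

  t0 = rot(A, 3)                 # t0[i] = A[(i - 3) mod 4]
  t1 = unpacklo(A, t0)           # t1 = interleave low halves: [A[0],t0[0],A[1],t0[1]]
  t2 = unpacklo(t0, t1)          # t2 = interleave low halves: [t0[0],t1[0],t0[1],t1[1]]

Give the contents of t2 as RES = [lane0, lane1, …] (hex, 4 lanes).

→ t0 |8b|f2|e3|73|
→ t1 |73|8b|8b|f2|
→ t2 |8b|73|f2|8b|

RES = [ 0x8b  0x73  0xf2  0x8b ]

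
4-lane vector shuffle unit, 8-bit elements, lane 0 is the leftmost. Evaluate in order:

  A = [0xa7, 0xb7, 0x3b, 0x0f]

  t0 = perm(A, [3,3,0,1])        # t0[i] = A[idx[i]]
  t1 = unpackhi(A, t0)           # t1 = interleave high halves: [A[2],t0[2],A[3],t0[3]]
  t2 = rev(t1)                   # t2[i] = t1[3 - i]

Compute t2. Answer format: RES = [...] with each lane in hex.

  t0: 0f 0f a7 b7
  t1: 3b a7 0f b7
  t2: b7 0f a7 3b

RES = [0xb7, 0x0f, 0xa7, 0x3b]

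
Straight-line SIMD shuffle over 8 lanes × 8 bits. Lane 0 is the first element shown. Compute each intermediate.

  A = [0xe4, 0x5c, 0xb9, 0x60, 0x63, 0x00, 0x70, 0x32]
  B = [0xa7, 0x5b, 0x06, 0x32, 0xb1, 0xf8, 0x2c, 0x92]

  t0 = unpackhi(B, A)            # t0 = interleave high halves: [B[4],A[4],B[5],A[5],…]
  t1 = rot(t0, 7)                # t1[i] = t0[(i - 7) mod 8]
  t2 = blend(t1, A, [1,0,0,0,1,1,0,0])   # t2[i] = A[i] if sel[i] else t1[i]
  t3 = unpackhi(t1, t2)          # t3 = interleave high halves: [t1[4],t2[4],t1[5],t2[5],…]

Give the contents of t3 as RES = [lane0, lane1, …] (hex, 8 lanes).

t0 = [0xb1, 0x63, 0xf8, 0x00, 0x2c, 0x70, 0x92, 0x32]
t1 = [0x63, 0xf8, 0x00, 0x2c, 0x70, 0x92, 0x32, 0xb1]
t2 = [0xe4, 0xf8, 0x00, 0x2c, 0x63, 0x00, 0x32, 0xb1]
t3 = [0x70, 0x63, 0x92, 0x00, 0x32, 0x32, 0xb1, 0xb1]

RES = [0x70, 0x63, 0x92, 0x00, 0x32, 0x32, 0xb1, 0xb1]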